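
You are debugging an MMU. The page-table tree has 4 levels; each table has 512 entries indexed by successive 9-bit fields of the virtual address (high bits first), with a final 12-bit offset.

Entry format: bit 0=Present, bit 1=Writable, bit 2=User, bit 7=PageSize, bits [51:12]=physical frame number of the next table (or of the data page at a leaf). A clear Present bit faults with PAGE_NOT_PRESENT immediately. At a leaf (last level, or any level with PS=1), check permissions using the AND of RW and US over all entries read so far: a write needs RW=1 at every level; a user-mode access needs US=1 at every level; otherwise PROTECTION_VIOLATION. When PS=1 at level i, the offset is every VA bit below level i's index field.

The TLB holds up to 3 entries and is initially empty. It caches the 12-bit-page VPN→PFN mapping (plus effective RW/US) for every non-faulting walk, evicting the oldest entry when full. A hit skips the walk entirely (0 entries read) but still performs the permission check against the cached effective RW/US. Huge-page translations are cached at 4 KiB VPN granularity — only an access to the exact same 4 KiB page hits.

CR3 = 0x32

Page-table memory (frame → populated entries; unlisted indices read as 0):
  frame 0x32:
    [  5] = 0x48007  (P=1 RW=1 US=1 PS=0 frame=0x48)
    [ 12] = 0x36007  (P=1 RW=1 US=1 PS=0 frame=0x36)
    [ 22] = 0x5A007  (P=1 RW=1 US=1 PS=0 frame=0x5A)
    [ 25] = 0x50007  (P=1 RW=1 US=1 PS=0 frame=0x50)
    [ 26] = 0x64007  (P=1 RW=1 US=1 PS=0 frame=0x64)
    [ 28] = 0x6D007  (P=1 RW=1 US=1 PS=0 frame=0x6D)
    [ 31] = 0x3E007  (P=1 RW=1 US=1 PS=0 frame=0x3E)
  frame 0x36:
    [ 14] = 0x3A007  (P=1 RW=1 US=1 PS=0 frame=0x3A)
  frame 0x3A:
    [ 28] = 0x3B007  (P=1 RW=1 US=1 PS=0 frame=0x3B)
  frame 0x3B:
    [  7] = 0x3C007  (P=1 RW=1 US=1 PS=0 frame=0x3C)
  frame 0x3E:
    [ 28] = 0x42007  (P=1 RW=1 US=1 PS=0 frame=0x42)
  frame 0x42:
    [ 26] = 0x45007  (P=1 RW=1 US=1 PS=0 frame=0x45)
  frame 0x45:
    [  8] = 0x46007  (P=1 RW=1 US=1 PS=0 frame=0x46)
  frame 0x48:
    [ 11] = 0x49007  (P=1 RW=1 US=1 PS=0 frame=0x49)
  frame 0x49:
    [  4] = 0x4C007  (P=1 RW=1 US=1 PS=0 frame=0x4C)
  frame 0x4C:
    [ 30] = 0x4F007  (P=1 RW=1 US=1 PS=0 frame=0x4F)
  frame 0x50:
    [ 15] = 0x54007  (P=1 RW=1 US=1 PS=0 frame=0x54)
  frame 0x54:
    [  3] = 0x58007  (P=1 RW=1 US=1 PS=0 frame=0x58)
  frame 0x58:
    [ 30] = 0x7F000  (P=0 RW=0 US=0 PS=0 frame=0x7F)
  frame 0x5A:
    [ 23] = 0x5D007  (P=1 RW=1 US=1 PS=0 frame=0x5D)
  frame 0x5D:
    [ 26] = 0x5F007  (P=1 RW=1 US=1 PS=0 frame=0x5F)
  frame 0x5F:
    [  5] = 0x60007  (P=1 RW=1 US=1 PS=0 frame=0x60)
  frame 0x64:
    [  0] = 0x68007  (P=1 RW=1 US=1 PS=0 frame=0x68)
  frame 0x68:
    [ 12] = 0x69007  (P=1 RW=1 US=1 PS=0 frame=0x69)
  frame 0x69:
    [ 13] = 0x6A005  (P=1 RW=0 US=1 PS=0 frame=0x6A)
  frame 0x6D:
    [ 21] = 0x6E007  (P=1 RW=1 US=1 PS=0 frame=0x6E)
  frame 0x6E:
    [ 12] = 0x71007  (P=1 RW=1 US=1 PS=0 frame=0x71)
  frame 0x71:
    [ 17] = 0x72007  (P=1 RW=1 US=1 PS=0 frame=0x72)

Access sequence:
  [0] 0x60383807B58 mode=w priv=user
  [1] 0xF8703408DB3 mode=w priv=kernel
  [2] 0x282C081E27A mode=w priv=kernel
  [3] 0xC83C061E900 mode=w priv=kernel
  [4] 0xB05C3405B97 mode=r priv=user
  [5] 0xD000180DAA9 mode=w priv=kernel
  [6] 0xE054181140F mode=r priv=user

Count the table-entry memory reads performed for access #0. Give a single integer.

Walk each access:
#0 VA=0x60383807B58 (w,user):
  lvl0: tbl 0x32, slot 12 ⇒ 0x36007 (P1/RW1/US1/PS0)
  lvl1: tbl 0x36, slot 14 ⇒ 0x3A007 (P1/RW1/US1/PS0)
  lvl2: tbl 0x3A, slot 28 ⇒ 0x3B007 (P1/RW1/US1/PS0)
  lvl3: tbl 0x3B, slot 7 ⇒ 0x3C007 (P1/RW1/US1/PS0)
  ⇒ phys 0x3CB58  [4 reads]
#1 VA=0xF8703408DB3 (w,kernel):
  lvl0: tbl 0x32, slot 31 ⇒ 0x3E007 (P1/RW1/US1/PS0)
  lvl1: tbl 0x3E, slot 28 ⇒ 0x42007 (P1/RW1/US1/PS0)
  lvl2: tbl 0x42, slot 26 ⇒ 0x45007 (P1/RW1/US1/PS0)
  lvl3: tbl 0x45, slot 8 ⇒ 0x46007 (P1/RW1/US1/PS0)
  ⇒ phys 0x46DB3  [4 reads]
#2 VA=0x282C081E27A (w,kernel):
  lvl0: tbl 0x32, slot 5 ⇒ 0x48007 (P1/RW1/US1/PS0)
  lvl1: tbl 0x48, slot 11 ⇒ 0x49007 (P1/RW1/US1/PS0)
  lvl2: tbl 0x49, slot 4 ⇒ 0x4C007 (P1/RW1/US1/PS0)
  lvl3: tbl 0x4C, slot 30 ⇒ 0x4F007 (P1/RW1/US1/PS0)
  ⇒ phys 0x4F27A  [4 reads]
#3 VA=0xC83C061E900 (w,kernel):
  lvl0: tbl 0x32, slot 25 ⇒ 0x50007 (P1/RW1/US1/PS0)
  lvl1: tbl 0x50, slot 15 ⇒ 0x54007 (P1/RW1/US1/PS0)
  lvl2: tbl 0x54, slot 3 ⇒ 0x58007 (P1/RW1/US1/PS0)
  lvl3: tbl 0x58, slot 30 ⇒ 0x7F000 (P0/RW0/US0/PS0)
  → PAGE_NOT_PRESENT  (4 entries read)
#4 VA=0xB05C3405B97 (r,user):
  lvl0: tbl 0x32, slot 22 ⇒ 0x5A007 (P1/RW1/US1/PS0)
  lvl1: tbl 0x5A, slot 23 ⇒ 0x5D007 (P1/RW1/US1/PS0)
  lvl2: tbl 0x5D, slot 26 ⇒ 0x5F007 (P1/RW1/US1/PS0)
  lvl3: tbl 0x5F, slot 5 ⇒ 0x60007 (P1/RW1/US1/PS0)
  ⇒ phys 0x60B97  [4 reads]
#5 VA=0xD000180DAA9 (w,kernel):
  lvl0: tbl 0x32, slot 26 ⇒ 0x64007 (P1/RW1/US1/PS0)
  lvl1: tbl 0x64, slot 0 ⇒ 0x68007 (P1/RW1/US1/PS0)
  lvl2: tbl 0x68, slot 12 ⇒ 0x69007 (P1/RW1/US1/PS0)
  lvl3: tbl 0x69, slot 13 ⇒ 0x6A005 (P1/RW0/US1/PS0)
  → PROTECTION_VIOLATION  (4 entries read)
#6 VA=0xE054181140F (r,user):
  lvl0: tbl 0x32, slot 28 ⇒ 0x6D007 (P1/RW1/US1/PS0)
  lvl1: tbl 0x6D, slot 21 ⇒ 0x6E007 (P1/RW1/US1/PS0)
  lvl2: tbl 0x6E, slot 12 ⇒ 0x71007 (P1/RW1/US1/PS0)
  lvl3: tbl 0x71, slot 17 ⇒ 0x72007 (P1/RW1/US1/PS0)
  ⇒ phys 0x7240F  [4 reads]

Entries read for #0: 4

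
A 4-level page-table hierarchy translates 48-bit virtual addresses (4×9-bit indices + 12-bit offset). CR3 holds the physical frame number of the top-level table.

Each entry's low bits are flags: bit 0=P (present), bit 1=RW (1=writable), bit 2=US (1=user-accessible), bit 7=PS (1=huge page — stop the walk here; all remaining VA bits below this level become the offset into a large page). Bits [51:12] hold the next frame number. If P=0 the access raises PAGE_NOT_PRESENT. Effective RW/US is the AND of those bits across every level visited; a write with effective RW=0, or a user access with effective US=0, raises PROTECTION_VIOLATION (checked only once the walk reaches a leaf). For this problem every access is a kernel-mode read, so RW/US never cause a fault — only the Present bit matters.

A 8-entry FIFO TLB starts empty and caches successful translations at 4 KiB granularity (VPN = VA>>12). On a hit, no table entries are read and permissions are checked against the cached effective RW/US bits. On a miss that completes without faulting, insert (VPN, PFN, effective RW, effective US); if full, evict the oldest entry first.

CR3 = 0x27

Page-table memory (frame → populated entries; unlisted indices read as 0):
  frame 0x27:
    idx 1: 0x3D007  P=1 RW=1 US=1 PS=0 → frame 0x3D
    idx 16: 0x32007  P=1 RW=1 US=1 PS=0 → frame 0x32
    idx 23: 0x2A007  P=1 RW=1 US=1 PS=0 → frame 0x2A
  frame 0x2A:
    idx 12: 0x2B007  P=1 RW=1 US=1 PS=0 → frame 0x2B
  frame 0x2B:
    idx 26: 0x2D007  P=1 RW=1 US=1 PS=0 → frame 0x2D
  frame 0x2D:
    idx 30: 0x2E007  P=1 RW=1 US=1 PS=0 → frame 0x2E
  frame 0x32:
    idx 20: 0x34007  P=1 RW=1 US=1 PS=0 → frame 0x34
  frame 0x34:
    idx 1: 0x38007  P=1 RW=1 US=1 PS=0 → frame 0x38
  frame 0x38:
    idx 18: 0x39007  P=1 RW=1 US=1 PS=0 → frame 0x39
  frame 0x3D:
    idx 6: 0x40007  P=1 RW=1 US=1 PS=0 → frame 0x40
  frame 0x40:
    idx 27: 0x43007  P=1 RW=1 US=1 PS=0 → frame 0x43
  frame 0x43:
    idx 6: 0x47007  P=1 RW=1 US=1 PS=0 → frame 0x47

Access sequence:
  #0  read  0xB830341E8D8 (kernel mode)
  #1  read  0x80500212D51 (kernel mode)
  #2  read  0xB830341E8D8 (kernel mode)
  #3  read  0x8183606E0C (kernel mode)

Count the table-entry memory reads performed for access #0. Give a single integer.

Per-access translation:
#0 VA=0xB830341E8D8 (r,kernel):
  lvl0: tbl 0x27, slot 23 ⇒ 0x2A007 (P1/RW1/US1/PS0)
  lvl1: tbl 0x2A, slot 12 ⇒ 0x2B007 (P1/RW1/US1/PS0)
  lvl2: tbl 0x2B, slot 26 ⇒ 0x2D007 (P1/RW1/US1/PS0)
  lvl3: tbl 0x2D, slot 30 ⇒ 0x2E007 (P1/RW1/US1/PS0)
  ⇒ phys 0x2E8D8  [4 reads]
#1 VA=0x80500212D51 (r,kernel):
  lvl0: tbl 0x27, slot 16 ⇒ 0x32007 (P1/RW1/US1/PS0)
  lvl1: tbl 0x32, slot 20 ⇒ 0x34007 (P1/RW1/US1/PS0)
  lvl2: tbl 0x34, slot 1 ⇒ 0x38007 (P1/RW1/US1/PS0)
  lvl3: tbl 0x38, slot 18 ⇒ 0x39007 (P1/RW1/US1/PS0)
  ⇒ phys 0x39D51  [4 reads]
#2 VA=0xB830341E8D8 (r,kernel):
  TLB hit vpn=0xB830341E → PA=0x2E8D8
#3 VA=0x8183606E0C (r,kernel):
  lvl0: tbl 0x27, slot 1 ⇒ 0x3D007 (P1/RW1/US1/PS0)
  lvl1: tbl 0x3D, slot 6 ⇒ 0x40007 (P1/RW1/US1/PS0)
  lvl2: tbl 0x40, slot 27 ⇒ 0x43007 (P1/RW1/US1/PS0)
  lvl3: tbl 0x43, slot 6 ⇒ 0x47007 (P1/RW1/US1/PS0)
  ⇒ phys 0x47E0C  [4 reads]

Entries read for #0: 4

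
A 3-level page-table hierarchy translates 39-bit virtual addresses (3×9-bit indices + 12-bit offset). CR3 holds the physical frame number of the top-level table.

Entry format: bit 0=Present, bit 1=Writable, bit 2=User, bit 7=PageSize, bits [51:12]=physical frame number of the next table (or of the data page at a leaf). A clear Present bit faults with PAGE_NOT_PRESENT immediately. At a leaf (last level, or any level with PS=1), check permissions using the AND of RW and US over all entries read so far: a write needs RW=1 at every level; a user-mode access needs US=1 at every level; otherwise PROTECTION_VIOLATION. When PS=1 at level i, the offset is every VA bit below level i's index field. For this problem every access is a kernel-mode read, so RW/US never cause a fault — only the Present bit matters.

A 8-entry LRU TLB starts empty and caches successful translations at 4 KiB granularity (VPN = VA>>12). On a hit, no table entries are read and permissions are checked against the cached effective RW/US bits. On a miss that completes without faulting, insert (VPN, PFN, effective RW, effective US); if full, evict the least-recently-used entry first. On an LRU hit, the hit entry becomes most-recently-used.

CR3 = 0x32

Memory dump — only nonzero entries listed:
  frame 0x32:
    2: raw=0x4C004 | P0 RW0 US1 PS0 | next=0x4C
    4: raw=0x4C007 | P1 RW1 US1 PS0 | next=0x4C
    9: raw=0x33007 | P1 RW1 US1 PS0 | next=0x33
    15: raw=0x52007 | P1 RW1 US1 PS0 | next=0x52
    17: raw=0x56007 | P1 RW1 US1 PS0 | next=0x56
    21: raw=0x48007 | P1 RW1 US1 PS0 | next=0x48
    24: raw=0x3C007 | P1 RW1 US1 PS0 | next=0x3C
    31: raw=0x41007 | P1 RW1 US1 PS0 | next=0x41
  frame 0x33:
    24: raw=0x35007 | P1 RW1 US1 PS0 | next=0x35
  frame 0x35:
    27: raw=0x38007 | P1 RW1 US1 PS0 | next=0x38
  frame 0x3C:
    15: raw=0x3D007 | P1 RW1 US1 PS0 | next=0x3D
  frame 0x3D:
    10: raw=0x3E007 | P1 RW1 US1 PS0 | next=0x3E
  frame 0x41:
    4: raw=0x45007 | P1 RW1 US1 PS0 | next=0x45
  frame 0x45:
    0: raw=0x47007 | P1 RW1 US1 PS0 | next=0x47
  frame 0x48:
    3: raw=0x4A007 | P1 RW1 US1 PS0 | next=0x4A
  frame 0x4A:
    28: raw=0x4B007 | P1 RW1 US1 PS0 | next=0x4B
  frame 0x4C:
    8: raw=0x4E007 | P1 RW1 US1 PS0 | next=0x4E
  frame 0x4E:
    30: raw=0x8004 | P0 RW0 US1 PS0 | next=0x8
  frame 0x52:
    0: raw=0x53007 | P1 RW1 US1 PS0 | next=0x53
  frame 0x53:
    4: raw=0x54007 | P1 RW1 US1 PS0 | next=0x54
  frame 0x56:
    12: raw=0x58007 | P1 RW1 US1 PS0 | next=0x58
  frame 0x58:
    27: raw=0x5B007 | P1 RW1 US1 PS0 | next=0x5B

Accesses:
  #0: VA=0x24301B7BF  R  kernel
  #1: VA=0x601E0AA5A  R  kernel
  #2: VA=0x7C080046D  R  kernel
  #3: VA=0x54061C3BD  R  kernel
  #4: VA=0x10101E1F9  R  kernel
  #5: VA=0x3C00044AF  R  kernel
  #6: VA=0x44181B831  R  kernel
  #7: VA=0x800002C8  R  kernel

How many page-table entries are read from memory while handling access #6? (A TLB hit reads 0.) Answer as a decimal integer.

Trace:
#0 VA=0x24301B7BF (r,kernel):
  L0 @0x32[9] → 0x33007  P=1,RW=1,US=1,PS=0
  L1 @0x33[24] → 0x35007  P=1,RW=1,US=1,PS=0
  L2 @0x35[27] → 0x38007  P=1,RW=1,US=1,PS=0
  ⇒ phys 0x387BF  [3 reads]
#1 VA=0x601E0AA5A (r,kernel):
  L0 @0x32[24] → 0x3C007  P=1,RW=1,US=1,PS=0
  L1 @0x3C[15] → 0x3D007  P=1,RW=1,US=1,PS=0
  L2 @0x3D[10] → 0x3E007  P=1,RW=1,US=1,PS=0
  ⇒ phys 0x3EA5A  [3 reads]
#2 VA=0x7C080046D (r,kernel):
  L0 @0x32[31] → 0x41007  P=1,RW=1,US=1,PS=0
  L1 @0x41[4] → 0x45007  P=1,RW=1,US=1,PS=0
  L2 @0x45[0] → 0x47007  P=1,RW=1,US=1,PS=0
  ⇒ phys 0x4746D  [3 reads]
#3 VA=0x54061C3BD (r,kernel):
  L0 @0x32[21] → 0x48007  P=1,RW=1,US=1,PS=0
  L1 @0x48[3] → 0x4A007  P=1,RW=1,US=1,PS=0
  L2 @0x4A[28] → 0x4B007  P=1,RW=1,US=1,PS=0
  ⇒ phys 0x4B3BD  [3 reads]
#4 VA=0x10101E1F9 (r,kernel):
  L0 @0x32[4] → 0x4C007  P=1,RW=1,US=1,PS=0
  L1 @0x4C[8] → 0x4E007  P=1,RW=1,US=1,PS=0
  L2 @0x4E[30] → 0x8004  P=0,RW=0,US=1,PS=0
  ✗ PAGE_NOT_PRESENT  [3 reads]
#5 VA=0x3C00044AF (r,kernel):
  L0 @0x32[15] → 0x52007  P=1,RW=1,US=1,PS=0
  L1 @0x52[0] → 0x53007  P=1,RW=1,US=1,PS=0
  L2 @0x53[4] → 0x54007  P=1,RW=1,US=1,PS=0
  ⇒ phys 0x544AF  [3 reads]
#6 VA=0x44181B831 (r,kernel):
  L0 @0x32[17] → 0x56007  P=1,RW=1,US=1,PS=0
  L1 @0x56[12] → 0x58007  P=1,RW=1,US=1,PS=0
  L2 @0x58[27] → 0x5B007  P=1,RW=1,US=1,PS=0
  ⇒ phys 0x5B831  [3 reads]
#7 VA=0x800002C8 (r,kernel):
  L0 @0x32[2] → 0x4C004  P=0,RW=0,US=1,PS=0
  ✗ PAGE_NOT_PRESENT  [1 reads]

Entries read for #6: 3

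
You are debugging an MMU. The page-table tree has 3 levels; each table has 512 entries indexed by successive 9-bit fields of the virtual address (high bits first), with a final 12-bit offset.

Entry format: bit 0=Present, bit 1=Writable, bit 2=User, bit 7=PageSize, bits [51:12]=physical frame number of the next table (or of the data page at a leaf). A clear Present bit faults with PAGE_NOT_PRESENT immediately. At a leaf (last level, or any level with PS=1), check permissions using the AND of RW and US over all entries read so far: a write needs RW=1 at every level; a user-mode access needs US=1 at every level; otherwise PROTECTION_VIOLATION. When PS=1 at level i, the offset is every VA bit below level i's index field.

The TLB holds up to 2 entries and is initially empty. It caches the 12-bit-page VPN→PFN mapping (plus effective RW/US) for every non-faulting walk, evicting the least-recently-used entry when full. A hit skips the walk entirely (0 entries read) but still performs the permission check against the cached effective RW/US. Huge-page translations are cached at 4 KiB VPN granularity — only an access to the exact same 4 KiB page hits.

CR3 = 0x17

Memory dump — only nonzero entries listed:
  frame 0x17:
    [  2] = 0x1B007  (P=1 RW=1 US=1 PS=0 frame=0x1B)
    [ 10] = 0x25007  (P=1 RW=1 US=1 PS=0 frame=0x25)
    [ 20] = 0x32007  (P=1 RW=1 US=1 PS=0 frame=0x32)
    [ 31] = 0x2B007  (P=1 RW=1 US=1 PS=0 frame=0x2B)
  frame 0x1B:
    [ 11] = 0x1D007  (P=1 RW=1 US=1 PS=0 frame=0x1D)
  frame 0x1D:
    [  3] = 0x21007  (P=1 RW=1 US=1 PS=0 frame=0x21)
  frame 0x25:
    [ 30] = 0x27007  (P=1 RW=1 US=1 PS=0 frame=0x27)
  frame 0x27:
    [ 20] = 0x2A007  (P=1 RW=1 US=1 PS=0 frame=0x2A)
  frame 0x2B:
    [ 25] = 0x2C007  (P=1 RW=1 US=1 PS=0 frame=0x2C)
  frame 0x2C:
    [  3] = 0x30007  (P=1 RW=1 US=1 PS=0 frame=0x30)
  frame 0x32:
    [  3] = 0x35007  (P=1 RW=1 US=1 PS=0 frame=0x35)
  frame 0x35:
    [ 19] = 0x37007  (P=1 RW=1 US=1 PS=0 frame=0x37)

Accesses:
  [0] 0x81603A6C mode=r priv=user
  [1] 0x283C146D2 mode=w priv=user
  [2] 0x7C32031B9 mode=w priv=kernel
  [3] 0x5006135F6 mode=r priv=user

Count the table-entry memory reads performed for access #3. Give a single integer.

Trace:
#0 VA=0x81603A6C (r,user):
  L0: frame=0x17 idx=2 entry=0x1B007 [P=1 RW=1 US=1 PS=0]
  L1: frame=0x1B idx=11 entry=0x1D007 [P=1 RW=1 US=1 PS=0]
  L2: frame=0x1D idx=3 entry=0x21007 [P=1 RW=1 US=1 PS=0]
  ⇒ phys 0x21A6C  [3 reads]
#1 VA=0x283C146D2 (w,user):
  L0: frame=0x17 idx=10 entry=0x25007 [P=1 RW=1 US=1 PS=0]
  L1: frame=0x25 idx=30 entry=0x27007 [P=1 RW=1 US=1 PS=0]
  L2: frame=0x27 idx=20 entry=0x2A007 [P=1 RW=1 US=1 PS=0]
  ⇒ phys 0x2A6D2  [3 reads]
#2 VA=0x7C32031B9 (w,kernel):
  L0: frame=0x17 idx=31 entry=0x2B007 [P=1 RW=1 US=1 PS=0]
  L1: frame=0x2B idx=25 entry=0x2C007 [P=1 RW=1 US=1 PS=0]
  L2: frame=0x2C idx=3 entry=0x30007 [P=1 RW=1 US=1 PS=0]
  ⇒ phys 0x301B9  [3 reads]
#3 VA=0x5006135F6 (r,user):
  L0: frame=0x17 idx=20 entry=0x32007 [P=1 RW=1 US=1 PS=0]
  L1: frame=0x32 idx=3 entry=0x35007 [P=1 RW=1 US=1 PS=0]
  L2: frame=0x35 idx=19 entry=0x37007 [P=1 RW=1 US=1 PS=0]
  ⇒ phys 0x375F6  [3 reads]

Entries read for #3: 3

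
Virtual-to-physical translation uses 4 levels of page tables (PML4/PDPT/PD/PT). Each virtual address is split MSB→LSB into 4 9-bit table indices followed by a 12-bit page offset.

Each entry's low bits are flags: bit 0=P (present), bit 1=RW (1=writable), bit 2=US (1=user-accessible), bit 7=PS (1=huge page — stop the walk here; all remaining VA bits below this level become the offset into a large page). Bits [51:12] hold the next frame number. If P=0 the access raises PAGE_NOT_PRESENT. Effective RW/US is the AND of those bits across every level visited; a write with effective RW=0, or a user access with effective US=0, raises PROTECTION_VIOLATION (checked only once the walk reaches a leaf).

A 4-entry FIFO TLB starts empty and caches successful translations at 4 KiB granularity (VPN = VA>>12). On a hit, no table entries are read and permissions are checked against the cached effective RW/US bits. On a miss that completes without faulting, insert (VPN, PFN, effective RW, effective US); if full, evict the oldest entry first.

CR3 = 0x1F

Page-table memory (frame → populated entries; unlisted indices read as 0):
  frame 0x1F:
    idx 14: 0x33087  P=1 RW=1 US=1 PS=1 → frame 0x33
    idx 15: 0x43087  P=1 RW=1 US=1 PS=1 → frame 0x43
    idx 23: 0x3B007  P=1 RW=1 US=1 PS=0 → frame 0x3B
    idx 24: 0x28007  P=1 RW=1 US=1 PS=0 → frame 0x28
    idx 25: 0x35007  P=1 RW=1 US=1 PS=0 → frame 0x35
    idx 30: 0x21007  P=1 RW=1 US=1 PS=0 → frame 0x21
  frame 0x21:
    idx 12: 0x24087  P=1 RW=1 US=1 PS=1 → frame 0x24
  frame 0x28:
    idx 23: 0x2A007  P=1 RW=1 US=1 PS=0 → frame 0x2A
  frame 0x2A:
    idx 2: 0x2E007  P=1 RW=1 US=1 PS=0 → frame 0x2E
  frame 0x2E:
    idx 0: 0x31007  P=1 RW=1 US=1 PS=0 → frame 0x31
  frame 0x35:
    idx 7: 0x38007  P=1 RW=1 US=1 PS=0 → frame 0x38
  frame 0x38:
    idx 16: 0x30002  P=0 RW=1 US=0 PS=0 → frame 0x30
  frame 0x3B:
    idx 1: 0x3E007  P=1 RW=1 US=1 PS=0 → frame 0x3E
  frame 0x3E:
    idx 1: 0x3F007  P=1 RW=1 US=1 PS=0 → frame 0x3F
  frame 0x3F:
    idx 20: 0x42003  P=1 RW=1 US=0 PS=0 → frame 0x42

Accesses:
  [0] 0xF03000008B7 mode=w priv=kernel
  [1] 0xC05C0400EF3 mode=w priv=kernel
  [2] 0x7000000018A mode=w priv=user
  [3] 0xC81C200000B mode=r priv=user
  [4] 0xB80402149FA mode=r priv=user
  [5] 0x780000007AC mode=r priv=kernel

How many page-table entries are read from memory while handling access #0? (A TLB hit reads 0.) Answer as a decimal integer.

Trace:
#0 VA=0xF03000008B7 (w,kernel):
  L0 @0x1F[30] → 0x21007  P=1,RW=1,US=1,PS=0
  L1 @0x21[12] → 0x24087  P=1,RW=1,US=1,PS=1
  ✓ 0x248B7 (huge @L1)  — 2 lookups
#1 VA=0xC05C0400EF3 (w,kernel):
  L0 @0x1F[24] → 0x28007  P=1,RW=1,US=1,PS=0
  L1 @0x28[23] → 0x2A007  P=1,RW=1,US=1,PS=0
  L2 @0x2A[2] → 0x2E007  P=1,RW=1,US=1,PS=0
  L3 @0x2E[0] → 0x31007  P=1,RW=1,US=1,PS=0
  ✓ 0x31EF3  — 4 lookups
#2 VA=0x7000000018A (w,user):
  L0 @0x1F[14] → 0x33087  P=1,RW=1,US=1,PS=1
  ✓ 0x3318A (huge @L0)  — 1 lookups
#3 VA=0xC81C200000B (r,user):
  L0 @0x1F[25] → 0x35007  P=1,RW=1,US=1,PS=0
  L1 @0x35[7] → 0x38007  P=1,RW=1,US=1,PS=0
  L2 @0x38[16] → 0x30002  P=0,RW=1,US=0,PS=0
  ✗ PAGE_NOT_PRESENT  [3 reads]
#4 VA=0xB80402149FA (r,user):
  L0 @0x1F[23] → 0x3B007  P=1,RW=1,US=1,PS=0
  L1 @0x3B[1] → 0x3E007  P=1,RW=1,US=1,PS=0
  L2 @0x3E[1] → 0x3F007  P=1,RW=1,US=1,PS=0
  L3 @0x3F[20] → 0x42003  P=1,RW=1,US=0,PS=0
  ✗ PROTECTION_VIOLATION  [4 reads]
#5 VA=0x780000007AC (r,kernel):
  L0 @0x1F[15] → 0x43087  P=1,RW=1,US=1,PS=1
  ✓ 0x437AC (huge @L0)  — 1 lookups

Entries read for #0: 2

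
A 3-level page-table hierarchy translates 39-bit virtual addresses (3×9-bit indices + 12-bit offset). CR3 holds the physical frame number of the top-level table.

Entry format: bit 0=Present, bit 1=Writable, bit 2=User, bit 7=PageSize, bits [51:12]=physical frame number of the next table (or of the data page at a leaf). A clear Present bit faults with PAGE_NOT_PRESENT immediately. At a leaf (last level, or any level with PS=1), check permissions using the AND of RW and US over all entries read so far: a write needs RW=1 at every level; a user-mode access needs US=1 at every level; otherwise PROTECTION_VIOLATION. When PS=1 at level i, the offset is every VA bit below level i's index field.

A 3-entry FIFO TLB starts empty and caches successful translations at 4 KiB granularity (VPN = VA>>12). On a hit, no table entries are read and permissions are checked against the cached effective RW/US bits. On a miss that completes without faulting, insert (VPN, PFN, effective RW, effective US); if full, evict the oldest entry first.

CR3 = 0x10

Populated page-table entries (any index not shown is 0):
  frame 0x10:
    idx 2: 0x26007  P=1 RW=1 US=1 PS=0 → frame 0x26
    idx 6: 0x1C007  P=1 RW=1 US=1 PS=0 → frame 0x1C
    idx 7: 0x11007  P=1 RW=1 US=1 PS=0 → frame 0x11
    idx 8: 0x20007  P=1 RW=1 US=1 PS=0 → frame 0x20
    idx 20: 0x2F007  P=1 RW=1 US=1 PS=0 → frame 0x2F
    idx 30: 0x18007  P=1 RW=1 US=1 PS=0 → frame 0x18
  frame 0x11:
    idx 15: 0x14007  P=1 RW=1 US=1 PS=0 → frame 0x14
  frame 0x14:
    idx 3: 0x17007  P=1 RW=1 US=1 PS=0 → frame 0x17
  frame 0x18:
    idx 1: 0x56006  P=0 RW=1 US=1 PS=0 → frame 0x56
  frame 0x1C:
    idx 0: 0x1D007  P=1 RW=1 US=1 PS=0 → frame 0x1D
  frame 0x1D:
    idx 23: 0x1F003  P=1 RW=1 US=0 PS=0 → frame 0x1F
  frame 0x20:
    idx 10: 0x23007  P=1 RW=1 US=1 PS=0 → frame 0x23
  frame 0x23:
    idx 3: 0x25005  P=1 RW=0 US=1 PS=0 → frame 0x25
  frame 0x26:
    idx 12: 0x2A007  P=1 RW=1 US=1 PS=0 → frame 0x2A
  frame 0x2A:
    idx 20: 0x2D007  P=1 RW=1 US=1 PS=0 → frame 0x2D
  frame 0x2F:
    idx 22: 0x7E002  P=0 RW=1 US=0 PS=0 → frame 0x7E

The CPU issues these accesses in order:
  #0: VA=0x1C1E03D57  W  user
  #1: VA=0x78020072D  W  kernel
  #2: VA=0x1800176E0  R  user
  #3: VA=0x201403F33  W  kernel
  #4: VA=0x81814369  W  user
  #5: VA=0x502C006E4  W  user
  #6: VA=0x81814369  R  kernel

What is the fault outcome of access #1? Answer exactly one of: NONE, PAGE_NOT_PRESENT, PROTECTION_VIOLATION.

Walk each access:
#0 VA=0x1C1E03D57 (w,user):
  [0] read 0x10 idx=7: raw=0x11007 flags P=1 W=1 U=1 S=0
  [1] read 0x11 idx=15: raw=0x14007 flags P=1 W=1 U=1 S=0
  [2] read 0x14 idx=3: raw=0x17007 flags P=1 W=1 U=1 S=0
  → PA=0x17D57  (3 entries read)
#1 VA=0x78020072D (w,kernel):
  [0] read 0x10 idx=30: raw=0x18007 flags P=1 W=1 U=1 S=0
  [1] read 0x18 idx=1: raw=0x56006 flags P=0 W=1 U=1 S=0
  → PAGE_NOT_PRESENT  (2 entries read)
#2 VA=0x1800176E0 (r,user):
  [0] read 0x10 idx=6: raw=0x1C007 flags P=1 W=1 U=1 S=0
  [1] read 0x1C idx=0: raw=0x1D007 flags P=1 W=1 U=1 S=0
  [2] read 0x1D idx=23: raw=0x1F003 flags P=1 W=1 U=0 S=0
  → PROTECTION_VIOLATION  (3 entries read)
#3 VA=0x201403F33 (w,kernel):
  [0] read 0x10 idx=8: raw=0x20007 flags P=1 W=1 U=1 S=0
  [1] read 0x20 idx=10: raw=0x23007 flags P=1 W=1 U=1 S=0
  [2] read 0x23 idx=3: raw=0x25005 flags P=1 W=0 U=1 S=0
  → PROTECTION_VIOLATION  (3 entries read)
#4 VA=0x81814369 (w,user):
  [0] read 0x10 idx=2: raw=0x26007 flags P=1 W=1 U=1 S=0
  [1] read 0x26 idx=12: raw=0x2A007 flags P=1 W=1 U=1 S=0
  [2] read 0x2A idx=20: raw=0x2D007 flags P=1 W=1 U=1 S=0
  → PA=0x2D369  (3 entries read)
#5 VA=0x502C006E4 (w,user):
  [0] read 0x10 idx=20: raw=0x2F007 flags P=1 W=1 U=1 S=0
  [1] read 0x2F idx=22: raw=0x7E002 flags P=0 W=1 U=0 S=0
  → PAGE_NOT_PRESENT  (2 entries read)
#6 VA=0x81814369 (r,kernel):
  TLB hit vpn=0x81814 → PA=0x2D369

Access #1 fault: PAGE_NOT_PRESENT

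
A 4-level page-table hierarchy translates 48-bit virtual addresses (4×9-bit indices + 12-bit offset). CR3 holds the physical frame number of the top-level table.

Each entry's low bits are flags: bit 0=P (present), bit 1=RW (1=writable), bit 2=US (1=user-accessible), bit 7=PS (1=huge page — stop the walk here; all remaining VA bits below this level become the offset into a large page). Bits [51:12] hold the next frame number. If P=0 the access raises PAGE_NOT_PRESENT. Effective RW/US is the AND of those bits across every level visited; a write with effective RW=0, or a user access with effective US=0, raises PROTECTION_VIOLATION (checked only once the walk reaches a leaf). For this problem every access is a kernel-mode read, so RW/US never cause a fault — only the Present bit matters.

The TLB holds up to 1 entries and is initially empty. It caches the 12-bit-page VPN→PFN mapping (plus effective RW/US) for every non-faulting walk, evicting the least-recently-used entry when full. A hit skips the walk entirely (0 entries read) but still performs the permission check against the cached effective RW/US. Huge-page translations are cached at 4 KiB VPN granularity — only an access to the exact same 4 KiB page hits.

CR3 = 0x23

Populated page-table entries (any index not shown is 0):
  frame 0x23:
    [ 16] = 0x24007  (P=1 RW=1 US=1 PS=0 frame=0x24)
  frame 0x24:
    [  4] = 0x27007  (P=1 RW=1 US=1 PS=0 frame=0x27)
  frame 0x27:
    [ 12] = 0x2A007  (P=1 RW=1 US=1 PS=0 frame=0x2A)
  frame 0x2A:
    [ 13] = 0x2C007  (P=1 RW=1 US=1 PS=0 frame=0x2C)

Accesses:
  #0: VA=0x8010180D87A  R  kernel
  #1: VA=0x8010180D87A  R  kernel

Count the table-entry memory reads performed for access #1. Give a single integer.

Walk each access:
#0 VA=0x8010180D87A (r,kernel):
  [0] read 0x23 idx=16: raw=0x24007 flags P=1 W=1 U=1 S=0
  [1] read 0x24 idx=4: raw=0x27007 flags P=1 W=1 U=1 S=0
  [2] read 0x27 idx=12: raw=0x2A007 flags P=1 W=1 U=1 S=0
  [3] read 0x2A idx=13: raw=0x2C007 flags P=1 W=1 U=1 S=0
  ✓ 0x2C87A  — 4 lookups
#1 VA=0x8010180D87A (r,kernel):
  TLB hit vpn=0x8010180D → PA=0x2C87A

Entries read for #1: 0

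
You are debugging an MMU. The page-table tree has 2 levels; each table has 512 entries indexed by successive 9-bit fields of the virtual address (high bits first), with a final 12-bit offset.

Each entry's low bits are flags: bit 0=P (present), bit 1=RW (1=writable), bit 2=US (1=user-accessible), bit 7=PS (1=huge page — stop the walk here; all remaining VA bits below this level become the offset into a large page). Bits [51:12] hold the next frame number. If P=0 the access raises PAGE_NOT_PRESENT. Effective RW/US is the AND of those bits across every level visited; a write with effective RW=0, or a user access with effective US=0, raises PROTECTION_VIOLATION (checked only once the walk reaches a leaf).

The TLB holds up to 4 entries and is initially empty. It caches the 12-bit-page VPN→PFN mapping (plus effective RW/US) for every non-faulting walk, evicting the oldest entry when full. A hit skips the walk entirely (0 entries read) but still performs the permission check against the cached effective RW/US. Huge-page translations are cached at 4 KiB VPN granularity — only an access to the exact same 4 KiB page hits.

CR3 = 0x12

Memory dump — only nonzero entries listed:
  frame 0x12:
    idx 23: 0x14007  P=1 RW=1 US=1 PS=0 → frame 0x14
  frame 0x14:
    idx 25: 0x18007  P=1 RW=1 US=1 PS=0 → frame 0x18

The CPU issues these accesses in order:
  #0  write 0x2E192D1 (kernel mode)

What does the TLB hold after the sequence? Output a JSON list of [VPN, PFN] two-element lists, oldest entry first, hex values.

Trace:
#0 VA=0x2E192D1 (w,kernel):
  L0: frame=0x12 idx=23 entry=0x14007 [P=1 RW=1 US=1 PS=0]
  L1: frame=0x14 idx=25 entry=0x18007 [P=1 RW=1 US=1 PS=0]
  ⇒ phys 0x182D1  [2 reads]

TLB: [["0x2E19", "0x18"]]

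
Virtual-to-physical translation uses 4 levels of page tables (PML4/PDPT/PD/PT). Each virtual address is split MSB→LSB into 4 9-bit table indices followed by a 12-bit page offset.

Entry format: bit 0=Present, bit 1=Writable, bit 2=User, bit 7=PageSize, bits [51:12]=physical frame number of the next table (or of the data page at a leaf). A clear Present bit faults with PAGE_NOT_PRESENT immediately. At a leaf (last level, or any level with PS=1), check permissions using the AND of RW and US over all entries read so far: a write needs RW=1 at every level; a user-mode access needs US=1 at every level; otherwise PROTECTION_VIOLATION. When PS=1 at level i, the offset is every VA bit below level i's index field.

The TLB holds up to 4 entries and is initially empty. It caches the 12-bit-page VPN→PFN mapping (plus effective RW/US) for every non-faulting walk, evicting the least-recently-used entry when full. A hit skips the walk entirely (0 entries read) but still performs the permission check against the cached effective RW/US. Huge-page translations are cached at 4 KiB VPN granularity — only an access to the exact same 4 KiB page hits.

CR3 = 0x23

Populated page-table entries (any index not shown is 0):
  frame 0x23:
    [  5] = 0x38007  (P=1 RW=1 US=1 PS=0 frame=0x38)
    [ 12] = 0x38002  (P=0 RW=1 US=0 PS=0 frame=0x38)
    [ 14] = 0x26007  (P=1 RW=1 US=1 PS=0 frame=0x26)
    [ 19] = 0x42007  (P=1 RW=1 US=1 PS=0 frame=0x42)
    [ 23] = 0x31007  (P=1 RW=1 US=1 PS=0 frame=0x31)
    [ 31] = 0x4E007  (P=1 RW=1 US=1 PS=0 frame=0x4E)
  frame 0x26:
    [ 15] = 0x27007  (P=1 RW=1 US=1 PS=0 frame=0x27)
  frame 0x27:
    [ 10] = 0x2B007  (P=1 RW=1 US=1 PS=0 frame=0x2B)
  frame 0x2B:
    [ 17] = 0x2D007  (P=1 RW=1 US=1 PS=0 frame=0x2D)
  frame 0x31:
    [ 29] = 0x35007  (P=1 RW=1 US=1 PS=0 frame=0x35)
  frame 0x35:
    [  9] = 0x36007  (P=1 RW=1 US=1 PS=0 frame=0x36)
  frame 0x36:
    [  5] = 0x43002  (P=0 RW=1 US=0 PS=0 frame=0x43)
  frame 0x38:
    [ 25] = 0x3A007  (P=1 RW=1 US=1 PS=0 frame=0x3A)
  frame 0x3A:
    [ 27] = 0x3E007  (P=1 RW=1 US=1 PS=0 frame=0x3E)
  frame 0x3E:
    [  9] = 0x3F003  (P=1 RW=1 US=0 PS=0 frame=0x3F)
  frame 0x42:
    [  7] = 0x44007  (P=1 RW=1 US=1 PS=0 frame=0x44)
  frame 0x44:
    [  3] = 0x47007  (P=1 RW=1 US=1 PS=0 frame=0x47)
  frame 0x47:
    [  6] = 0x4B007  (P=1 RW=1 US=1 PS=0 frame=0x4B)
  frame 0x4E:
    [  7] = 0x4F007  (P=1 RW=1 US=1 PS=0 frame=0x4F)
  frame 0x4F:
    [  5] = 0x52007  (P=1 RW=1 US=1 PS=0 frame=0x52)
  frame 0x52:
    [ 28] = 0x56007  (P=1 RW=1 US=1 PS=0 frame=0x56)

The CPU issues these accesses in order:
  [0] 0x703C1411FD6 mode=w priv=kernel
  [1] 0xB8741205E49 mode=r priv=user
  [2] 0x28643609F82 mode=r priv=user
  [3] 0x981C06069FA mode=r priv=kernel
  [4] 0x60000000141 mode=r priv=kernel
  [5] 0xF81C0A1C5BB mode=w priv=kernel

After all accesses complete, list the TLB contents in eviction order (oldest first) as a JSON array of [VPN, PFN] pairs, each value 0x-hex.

Walk each access:
#0 VA=0x703C1411FD6 (w,kernel):
  [0] read 0x23 idx=14: raw=0x26007 flags P=1 W=1 U=1 S=0
  [1] read 0x26 idx=15: raw=0x27007 flags P=1 W=1 U=1 S=0
  [2] read 0x27 idx=10: raw=0x2B007 flags P=1 W=1 U=1 S=0
  [3] read 0x2B idx=17: raw=0x2D007 flags P=1 W=1 U=1 S=0
  ✓ 0x2DFD6  — 4 lookups
#1 VA=0xB8741205E49 (r,user):
  [0] read 0x23 idx=23: raw=0x31007 flags P=1 W=1 U=1 S=0
  [1] read 0x31 idx=29: raw=0x35007 flags P=1 W=1 U=1 S=0
  [2] read 0x35 idx=9: raw=0x36007 flags P=1 W=1 U=1 S=0
  [3] read 0x36 idx=5: raw=0x43002 flags P=0 W=1 U=0 S=0
  ✗ PAGE_NOT_PRESENT  [4 reads]
#2 VA=0x28643609F82 (r,user):
  [0] read 0x23 idx=5: raw=0x38007 flags P=1 W=1 U=1 S=0
  [1] read 0x38 idx=25: raw=0x3A007 flags P=1 W=1 U=1 S=0
  [2] read 0x3A idx=27: raw=0x3E007 flags P=1 W=1 U=1 S=0
  [3] read 0x3E idx=9: raw=0x3F003 flags P=1 W=1 U=0 S=0
  ✗ PROTECTION_VIOLATION  [4 reads]
#3 VA=0x981C06069FA (r,kernel):
  [0] read 0x23 idx=19: raw=0x42007 flags P=1 W=1 U=1 S=0
  [1] read 0x42 idx=7: raw=0x44007 flags P=1 W=1 U=1 S=0
  [2] read 0x44 idx=3: raw=0x47007 flags P=1 W=1 U=1 S=0
  [3] read 0x47 idx=6: raw=0x4B007 flags P=1 W=1 U=1 S=0
  ✓ 0x4B9FA  — 4 lookups
#4 VA=0x60000000141 (r,kernel):
  [0] read 0x23 idx=12: raw=0x38002 flags P=0 W=1 U=0 S=0
  ✗ PAGE_NOT_PRESENT  [1 reads]
#5 VA=0xF81C0A1C5BB (w,kernel):
  [0] read 0x23 idx=31: raw=0x4E007 flags P=1 W=1 U=1 S=0
  [1] read 0x4E idx=7: raw=0x4F007 flags P=1 W=1 U=1 S=0
  [2] read 0x4F idx=5: raw=0x52007 flags P=1 W=1 U=1 S=0
  [3] read 0x52 idx=28: raw=0x56007 flags P=1 W=1 U=1 S=0
  ✓ 0x565BB  — 4 lookups

TLB: [["0x703C1411", "0x2D"], ["0x981C0606", "0x4B"], ["0xF81C0A1C", "0x56"]]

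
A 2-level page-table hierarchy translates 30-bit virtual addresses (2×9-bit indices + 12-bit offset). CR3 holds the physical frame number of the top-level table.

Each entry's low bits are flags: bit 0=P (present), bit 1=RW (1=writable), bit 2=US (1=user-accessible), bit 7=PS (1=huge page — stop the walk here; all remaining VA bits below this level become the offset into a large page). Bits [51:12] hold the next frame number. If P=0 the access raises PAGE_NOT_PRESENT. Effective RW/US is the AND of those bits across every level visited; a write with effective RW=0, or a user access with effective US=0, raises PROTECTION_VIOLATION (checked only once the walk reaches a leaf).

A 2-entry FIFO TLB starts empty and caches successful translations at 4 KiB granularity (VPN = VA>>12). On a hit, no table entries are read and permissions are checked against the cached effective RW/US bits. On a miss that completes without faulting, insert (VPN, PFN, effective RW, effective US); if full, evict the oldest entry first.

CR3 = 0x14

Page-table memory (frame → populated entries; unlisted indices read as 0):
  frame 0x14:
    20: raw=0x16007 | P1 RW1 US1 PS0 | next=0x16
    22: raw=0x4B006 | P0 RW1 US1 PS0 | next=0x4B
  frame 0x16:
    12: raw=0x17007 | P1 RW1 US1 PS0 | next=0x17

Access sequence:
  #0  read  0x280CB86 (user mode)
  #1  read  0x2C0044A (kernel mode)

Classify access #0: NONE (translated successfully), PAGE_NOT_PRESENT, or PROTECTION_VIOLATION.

Per-access translation:
#0 VA=0x280CB86 (r,user):
  L0: frame=0x14 idx=20 entry=0x16007 [P=1 RW=1 US=1 PS=0]
  L1: frame=0x16 idx=12 entry=0x17007 [P=1 RW=1 US=1 PS=0]
  ⇒ phys 0x17B86  [2 reads]
#1 VA=0x2C0044A (r,kernel):
  L0: frame=0x14 idx=22 entry=0x4B006 [P=0 RW=1 US=1 PS=0]
  ⇒ fault: PAGE_NOT_PRESENT  — 1 lookups

Access #0 fault: NONE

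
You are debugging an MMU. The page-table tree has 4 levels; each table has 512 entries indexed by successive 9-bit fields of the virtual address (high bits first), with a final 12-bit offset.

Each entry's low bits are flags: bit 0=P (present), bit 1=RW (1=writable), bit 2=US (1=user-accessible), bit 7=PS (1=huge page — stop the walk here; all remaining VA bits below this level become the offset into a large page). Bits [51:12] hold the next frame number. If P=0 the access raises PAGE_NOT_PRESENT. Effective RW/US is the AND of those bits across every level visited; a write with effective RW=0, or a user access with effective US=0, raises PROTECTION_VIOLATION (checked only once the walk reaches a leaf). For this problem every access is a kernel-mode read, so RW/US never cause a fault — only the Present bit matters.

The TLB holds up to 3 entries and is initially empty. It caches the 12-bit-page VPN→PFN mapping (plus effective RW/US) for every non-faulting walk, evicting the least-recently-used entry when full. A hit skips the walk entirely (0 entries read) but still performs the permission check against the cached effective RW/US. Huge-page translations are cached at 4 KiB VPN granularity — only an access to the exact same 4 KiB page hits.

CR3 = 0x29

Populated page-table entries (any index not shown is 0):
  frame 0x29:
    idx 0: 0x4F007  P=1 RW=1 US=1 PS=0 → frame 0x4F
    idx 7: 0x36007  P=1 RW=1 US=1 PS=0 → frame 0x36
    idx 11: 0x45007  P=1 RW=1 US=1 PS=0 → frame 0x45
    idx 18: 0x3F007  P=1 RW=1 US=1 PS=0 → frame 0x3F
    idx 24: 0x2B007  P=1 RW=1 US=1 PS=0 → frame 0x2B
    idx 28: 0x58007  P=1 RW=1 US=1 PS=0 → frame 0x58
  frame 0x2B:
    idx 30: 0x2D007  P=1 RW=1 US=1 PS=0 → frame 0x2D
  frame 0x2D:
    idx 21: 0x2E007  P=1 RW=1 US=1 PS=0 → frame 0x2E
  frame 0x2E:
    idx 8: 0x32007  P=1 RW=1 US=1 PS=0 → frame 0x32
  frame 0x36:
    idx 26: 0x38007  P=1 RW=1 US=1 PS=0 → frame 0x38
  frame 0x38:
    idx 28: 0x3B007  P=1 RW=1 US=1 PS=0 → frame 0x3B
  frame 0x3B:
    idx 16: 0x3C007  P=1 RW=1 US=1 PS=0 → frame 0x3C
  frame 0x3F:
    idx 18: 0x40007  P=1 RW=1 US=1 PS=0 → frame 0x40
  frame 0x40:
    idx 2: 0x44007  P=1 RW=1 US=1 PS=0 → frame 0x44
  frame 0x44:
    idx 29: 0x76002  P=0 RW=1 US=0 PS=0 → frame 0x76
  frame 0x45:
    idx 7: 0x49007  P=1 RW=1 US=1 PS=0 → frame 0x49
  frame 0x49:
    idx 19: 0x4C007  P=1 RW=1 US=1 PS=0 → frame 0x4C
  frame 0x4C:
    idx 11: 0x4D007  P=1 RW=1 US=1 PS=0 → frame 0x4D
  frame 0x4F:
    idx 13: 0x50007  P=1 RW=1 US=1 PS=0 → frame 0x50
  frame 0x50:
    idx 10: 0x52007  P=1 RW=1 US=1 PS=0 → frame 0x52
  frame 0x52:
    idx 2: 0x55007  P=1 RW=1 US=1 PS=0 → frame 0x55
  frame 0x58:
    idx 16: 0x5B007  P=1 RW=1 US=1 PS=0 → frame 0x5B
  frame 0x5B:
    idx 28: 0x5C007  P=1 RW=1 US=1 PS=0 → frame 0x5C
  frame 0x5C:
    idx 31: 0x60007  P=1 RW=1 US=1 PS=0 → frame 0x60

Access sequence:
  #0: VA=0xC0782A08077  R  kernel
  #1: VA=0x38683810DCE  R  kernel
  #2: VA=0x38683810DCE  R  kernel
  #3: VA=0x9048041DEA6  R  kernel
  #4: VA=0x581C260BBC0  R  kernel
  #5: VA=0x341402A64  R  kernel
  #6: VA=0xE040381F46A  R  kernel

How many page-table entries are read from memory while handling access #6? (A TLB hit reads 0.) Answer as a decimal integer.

Trace:
#0 VA=0xC0782A08077 (r,kernel):
  lvl0: tbl 0x29, slot 24 ⇒ 0x2B007 (P1/RW1/US1/PS0)
  lvl1: tbl 0x2B, slot 30 ⇒ 0x2D007 (P1/RW1/US1/PS0)
  lvl2: tbl 0x2D, slot 21 ⇒ 0x2E007 (P1/RW1/US1/PS0)
  lvl3: tbl 0x2E, slot 8 ⇒ 0x32007 (P1/RW1/US1/PS0)
  → PA=0x32077  (4 entries read)
#1 VA=0x38683810DCE (r,kernel):
  lvl0: tbl 0x29, slot 7 ⇒ 0x36007 (P1/RW1/US1/PS0)
  lvl1: tbl 0x36, slot 26 ⇒ 0x38007 (P1/RW1/US1/PS0)
  lvl2: tbl 0x38, slot 28 ⇒ 0x3B007 (P1/RW1/US1/PS0)
  lvl3: tbl 0x3B, slot 16 ⇒ 0x3C007 (P1/RW1/US1/PS0)
  → PA=0x3CDCE  (4 entries read)
#2 VA=0x38683810DCE (r,kernel):
  TLB hit vpn=0x38683810 → PA=0x3CDCE
#3 VA=0x9048041DEA6 (r,kernel):
  lvl0: tbl 0x29, slot 18 ⇒ 0x3F007 (P1/RW1/US1/PS0)
  lvl1: tbl 0x3F, slot 18 ⇒ 0x40007 (P1/RW1/US1/PS0)
  lvl2: tbl 0x40, slot 2 ⇒ 0x44007 (P1/RW1/US1/PS0)
  lvl3: tbl 0x44, slot 29 ⇒ 0x76002 (P0/RW1/US0/PS0)
  ⇒ fault: PAGE_NOT_PRESENT  — 4 lookups
#4 VA=0x581C260BBC0 (r,kernel):
  lvl0: tbl 0x29, slot 11 ⇒ 0x45007 (P1/RW1/US1/PS0)
  lvl1: tbl 0x45, slot 7 ⇒ 0x49007 (P1/RW1/US1/PS0)
  lvl2: tbl 0x49, slot 19 ⇒ 0x4C007 (P1/RW1/US1/PS0)
  lvl3: tbl 0x4C, slot 11 ⇒ 0x4D007 (P1/RW1/US1/PS0)
  → PA=0x4DBC0  (4 entries read)
#5 VA=0x341402A64 (r,kernel):
  lvl0: tbl 0x29, slot 0 ⇒ 0x4F007 (P1/RW1/US1/PS0)
  lvl1: tbl 0x4F, slot 13 ⇒ 0x50007 (P1/RW1/US1/PS0)
  lvl2: tbl 0x50, slot 10 ⇒ 0x52007 (P1/RW1/US1/PS0)
  lvl3: tbl 0x52, slot 2 ⇒ 0x55007 (P1/RW1/US1/PS0)
  → PA=0x55A64  (4 entries read)
#6 VA=0xE040381F46A (r,kernel):
  lvl0: tbl 0x29, slot 28 ⇒ 0x58007 (P1/RW1/US1/PS0)
  lvl1: tbl 0x58, slot 16 ⇒ 0x5B007 (P1/RW1/US1/PS0)
  lvl2: tbl 0x5B, slot 28 ⇒ 0x5C007 (P1/RW1/US1/PS0)
  lvl3: tbl 0x5C, slot 31 ⇒ 0x60007 (P1/RW1/US1/PS0)
  → PA=0x6046A  (4 entries read)

Entries read for #6: 4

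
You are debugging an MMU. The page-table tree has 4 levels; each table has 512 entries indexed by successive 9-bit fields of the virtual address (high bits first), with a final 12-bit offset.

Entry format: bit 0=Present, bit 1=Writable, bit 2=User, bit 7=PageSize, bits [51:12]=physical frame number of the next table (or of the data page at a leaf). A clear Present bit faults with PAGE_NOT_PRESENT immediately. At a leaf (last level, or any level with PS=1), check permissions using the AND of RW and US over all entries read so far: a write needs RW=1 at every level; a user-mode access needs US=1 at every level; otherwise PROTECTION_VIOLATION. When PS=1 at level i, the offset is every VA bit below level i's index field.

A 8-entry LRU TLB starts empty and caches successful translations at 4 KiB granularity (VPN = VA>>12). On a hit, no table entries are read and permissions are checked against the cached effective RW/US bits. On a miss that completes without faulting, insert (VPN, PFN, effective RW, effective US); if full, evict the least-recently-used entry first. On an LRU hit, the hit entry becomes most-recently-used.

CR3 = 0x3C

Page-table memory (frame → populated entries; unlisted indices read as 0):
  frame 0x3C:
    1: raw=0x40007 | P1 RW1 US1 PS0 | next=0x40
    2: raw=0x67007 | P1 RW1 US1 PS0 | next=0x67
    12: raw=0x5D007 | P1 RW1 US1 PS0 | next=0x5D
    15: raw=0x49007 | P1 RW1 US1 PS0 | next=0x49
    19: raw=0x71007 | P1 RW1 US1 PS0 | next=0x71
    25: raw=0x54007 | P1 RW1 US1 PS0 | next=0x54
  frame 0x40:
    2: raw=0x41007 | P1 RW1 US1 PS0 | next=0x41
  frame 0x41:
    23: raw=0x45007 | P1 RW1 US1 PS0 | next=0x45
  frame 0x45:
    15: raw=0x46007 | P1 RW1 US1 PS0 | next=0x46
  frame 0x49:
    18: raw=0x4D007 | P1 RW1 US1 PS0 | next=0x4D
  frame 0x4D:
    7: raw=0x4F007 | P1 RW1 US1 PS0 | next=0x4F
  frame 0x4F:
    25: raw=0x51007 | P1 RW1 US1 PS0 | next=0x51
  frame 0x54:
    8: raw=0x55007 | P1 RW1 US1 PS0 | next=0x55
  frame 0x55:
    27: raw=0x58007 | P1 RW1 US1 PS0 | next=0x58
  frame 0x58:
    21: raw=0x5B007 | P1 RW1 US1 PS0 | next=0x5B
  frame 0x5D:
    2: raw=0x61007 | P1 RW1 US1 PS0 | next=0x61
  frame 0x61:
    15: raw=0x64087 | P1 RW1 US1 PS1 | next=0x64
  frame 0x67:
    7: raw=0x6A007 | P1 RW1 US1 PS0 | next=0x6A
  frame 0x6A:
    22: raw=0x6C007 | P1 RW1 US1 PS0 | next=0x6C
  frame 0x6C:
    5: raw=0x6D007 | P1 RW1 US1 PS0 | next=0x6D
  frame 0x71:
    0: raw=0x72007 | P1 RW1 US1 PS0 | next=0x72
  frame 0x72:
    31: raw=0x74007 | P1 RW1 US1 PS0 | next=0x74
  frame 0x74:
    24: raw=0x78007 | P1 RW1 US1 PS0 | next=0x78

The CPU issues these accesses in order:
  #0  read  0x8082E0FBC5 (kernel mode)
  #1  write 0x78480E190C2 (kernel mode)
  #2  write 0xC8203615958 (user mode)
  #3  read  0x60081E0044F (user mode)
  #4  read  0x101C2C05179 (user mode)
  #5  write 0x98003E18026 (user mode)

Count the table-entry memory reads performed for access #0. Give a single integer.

Per-access translation:
#0 VA=0x8082E0FBC5 (r,kernel):
  lvl0: tbl 0x3C, slot 1 ⇒ 0x40007 (P1/RW1/US1/PS0)
  lvl1: tbl 0x40, slot 2 ⇒ 0x41007 (P1/RW1/US1/PS0)
  lvl2: tbl 0x41, slot 23 ⇒ 0x45007 (P1/RW1/US1/PS0)
  lvl3: tbl 0x45, slot 15 ⇒ 0x46007 (P1/RW1/US1/PS0)
  → PA=0x46BC5  (4 entries read)
#1 VA=0x78480E190C2 (w,kernel):
  lvl0: tbl 0x3C, slot 15 ⇒ 0x49007 (P1/RW1/US1/PS0)
  lvl1: tbl 0x49, slot 18 ⇒ 0x4D007 (P1/RW1/US1/PS0)
  lvl2: tbl 0x4D, slot 7 ⇒ 0x4F007 (P1/RW1/US1/PS0)
  lvl3: tbl 0x4F, slot 25 ⇒ 0x51007 (P1/RW1/US1/PS0)
  → PA=0x510C2  (4 entries read)
#2 VA=0xC8203615958 (w,user):
  lvl0: tbl 0x3C, slot 25 ⇒ 0x54007 (P1/RW1/US1/PS0)
  lvl1: tbl 0x54, slot 8 ⇒ 0x55007 (P1/RW1/US1/PS0)
  lvl2: tbl 0x55, slot 27 ⇒ 0x58007 (P1/RW1/US1/PS0)
  lvl3: tbl 0x58, slot 21 ⇒ 0x5B007 (P1/RW1/US1/PS0)
  → PA=0x5B958  (4 entries read)
#3 VA=0x60081E0044F (r,user):
  lvl0: tbl 0x3C, slot 12 ⇒ 0x5D007 (P1/RW1/US1/PS0)
  lvl1: tbl 0x5D, slot 2 ⇒ 0x61007 (P1/RW1/US1/PS0)
  lvl2: tbl 0x61, slot 15 ⇒ 0x64087 (P1/RW1/US1/PS1)
  → PA=0x6444F (huge @L2)  (3 entries read)
#4 VA=0x101C2C05179 (r,user):
  lvl0: tbl 0x3C, slot 2 ⇒ 0x67007 (P1/RW1/US1/PS0)
  lvl1: tbl 0x67, slot 7 ⇒ 0x6A007 (P1/RW1/US1/PS0)
  lvl2: tbl 0x6A, slot 22 ⇒ 0x6C007 (P1/RW1/US1/PS0)
  lvl3: tbl 0x6C, slot 5 ⇒ 0x6D007 (P1/RW1/US1/PS0)
  → PA=0x6D179  (4 entries read)
#5 VA=0x98003E18026 (w,user):
  lvl0: tbl 0x3C, slot 19 ⇒ 0x71007 (P1/RW1/US1/PS0)
  lvl1: tbl 0x71, slot 0 ⇒ 0x72007 (P1/RW1/US1/PS0)
  lvl2: tbl 0x72, slot 31 ⇒ 0x74007 (P1/RW1/US1/PS0)
  lvl3: tbl 0x74, slot 24 ⇒ 0x78007 (P1/RW1/US1/PS0)
  → PA=0x78026  (4 entries read)

Entries read for #0: 4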